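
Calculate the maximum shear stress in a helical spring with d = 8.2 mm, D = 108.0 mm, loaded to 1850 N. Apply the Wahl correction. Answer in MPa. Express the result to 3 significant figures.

1020 MPa

Spring index C = D/d = 108.0/8.2 = 13.1707
K_W = (4C−1)/(4C−4) + 0.615/C = 51.683/48.683 + 0.0467 = 1.1083
τ₀ = 8FD/(πd³) = 8·1850·108.0/(π·8.2³) = 1.5984e+06/1732.2 = 922.77 MPa
τ_max = K·τ₀ = 1.1083 × 922.77 = 1022.7 MPa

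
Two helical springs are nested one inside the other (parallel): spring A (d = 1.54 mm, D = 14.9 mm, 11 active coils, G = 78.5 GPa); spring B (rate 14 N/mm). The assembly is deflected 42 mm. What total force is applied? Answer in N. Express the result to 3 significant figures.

k_A = Gd⁴/(8D³N_a) = (78.5×10³)(1.54⁴)/(8·14.9³·11) = 1.5167 N/mm
Parallel: k_eq = 1.5167 + 14 = 15.517 N/mm
F = k_eq·δ = 15.517·42 = 651.7 N

652 N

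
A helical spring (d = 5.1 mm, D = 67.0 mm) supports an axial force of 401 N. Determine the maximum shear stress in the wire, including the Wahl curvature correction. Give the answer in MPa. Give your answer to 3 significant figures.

572 MPa

Spring index C = D/d = 67.0/5.1 = 13.1373
K_W = (4C−1)/(4C−4) + 0.615/C = 51.549/48.549 + 0.0468 = 1.1086
τ₀ = 8FD/(πd³) = 8·401·67.0/(π·5.1³) = 214936/416.74 = 515.76 MPa
τ_max = K·τ₀ = 1.1086 × 515.76 = 571.78 MPa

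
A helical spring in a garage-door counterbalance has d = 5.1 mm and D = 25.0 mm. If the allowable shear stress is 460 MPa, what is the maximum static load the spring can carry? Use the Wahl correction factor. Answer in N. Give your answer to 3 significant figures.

C = D/d = 25.0/5.1 = 4.9020
K_W = (4C−1)/(4C−4) + 0.615/C = 18.608/15.608 + 0.1255 = 1.3177
τ_max = K·8FD/(πd³) → F_max = τ_allow·πd³/(8DK)
F_max = 460·π·5.1³/(8·25.0·1.3177) = 1.917e+05/263.53 = 727.41 N

727 N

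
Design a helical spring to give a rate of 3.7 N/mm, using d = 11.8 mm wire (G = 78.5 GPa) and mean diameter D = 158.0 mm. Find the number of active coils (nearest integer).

N_a = Gd⁴/(8D³k) = (78.5×10³ × 11.8⁴)/(8 × 158.0³ × 3.7)
    = 1.52194e+09 / 1.16752e+08 = 13.04 → 13 coils

13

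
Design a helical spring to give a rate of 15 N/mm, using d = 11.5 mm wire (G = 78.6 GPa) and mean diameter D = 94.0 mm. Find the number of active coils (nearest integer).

14

N_a = Gd⁴/(8D³k) = (78.6×10³ × 11.5⁴)/(8 × 94.0³ × 15)
    = 1.37472e+09 / 9.96701e+07 = 13.79 → 14 coils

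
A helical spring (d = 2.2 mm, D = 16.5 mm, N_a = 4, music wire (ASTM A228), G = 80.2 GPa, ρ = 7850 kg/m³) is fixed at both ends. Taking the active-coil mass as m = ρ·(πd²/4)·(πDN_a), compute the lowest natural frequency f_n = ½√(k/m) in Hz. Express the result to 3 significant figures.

727 Hz

k = Gd⁴/(8D³N_a) = (80.2×10³)(2.2⁴)/(8·16.5³·4) = 13.07 N/mm = 13070 N/m
Wire length L = πDN_a = π·16.5·4 = 207.35 mm
m = ρ·(πd²/4)·L = 7850 × 3.8013×10⁻⁶ m² × 0.20735 m = 0.0061873 kg
f_n = ½√(k/m) = 0.5·√(13070/0.0061873) = 0.5·√(2.1123e+06) = 726.7 Hz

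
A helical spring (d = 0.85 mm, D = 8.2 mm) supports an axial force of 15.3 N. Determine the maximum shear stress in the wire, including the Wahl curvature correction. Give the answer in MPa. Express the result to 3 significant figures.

Spring index C = D/d = 8.2/0.85 = 9.6471
K_W = (4C−1)/(4C−4) + 0.615/C = 37.588/34.588 + 0.0638 = 1.1505
τ₀ = 8FD/(πd³) = 8·15.3·8.2/(π·0.85³) = 1003.68/1.9293 = 520.22 MPa
τ_max = K·τ₀ = 1.1505 × 520.22 = 598.51 MPa

599 MPa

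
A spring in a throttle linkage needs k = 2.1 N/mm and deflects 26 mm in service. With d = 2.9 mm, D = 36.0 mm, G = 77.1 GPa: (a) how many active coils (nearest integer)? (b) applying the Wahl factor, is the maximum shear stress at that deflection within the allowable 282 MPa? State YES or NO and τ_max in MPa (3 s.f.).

(a) 7 coils; (b) YES, τ_max = 227 MPa

N_a = Gd⁴/(8D³k) = (77.1×10³)(2.9⁴)/(8·36.0³·2.1) = 6.957 → N_a = 7
Actual rate k = Gd⁴/(8D³·7) = 2.0871 N/mm
Working load F = kδ = 2.0871·26 = 54.266 N
C = 36.0/2.9 = 12.4138; K_W = (4C−1)/(4C−4)+0.615/C = 1.1153
τ_max = K_W·8FD/(πd³) = 1.1153·203.97 = 227.48 MPa
τ_max ≤ 282 MPa → acceptable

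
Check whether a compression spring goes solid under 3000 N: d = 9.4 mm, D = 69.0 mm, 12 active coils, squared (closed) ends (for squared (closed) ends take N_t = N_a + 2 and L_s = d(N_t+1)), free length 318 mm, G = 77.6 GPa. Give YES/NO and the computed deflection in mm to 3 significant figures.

k = Gd⁴/(8D³N_a) = (77.6×10³)(9.4⁴)/(8·69.0³·12) = 19.211 N/mm
N_t = 14; L_s = 9.4·15 = 141 mm; δ_solid = L₀ − L_s = 318 − 141 = 177 mm
δ = F/k = 3000/19.211 = 156.16 mm
δ < δ_solid → spring does not go solid

NO, δ = 156 mm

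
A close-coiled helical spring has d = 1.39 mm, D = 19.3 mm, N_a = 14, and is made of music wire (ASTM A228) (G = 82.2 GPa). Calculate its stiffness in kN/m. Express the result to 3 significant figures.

k = Gd⁴/(8D³N_a) = (82.2×10³ × 1.39⁴) / (8 × 19.3³ × 14)
  = 306853 / 805174 = 0.3811 N/mm

0.381 kN/m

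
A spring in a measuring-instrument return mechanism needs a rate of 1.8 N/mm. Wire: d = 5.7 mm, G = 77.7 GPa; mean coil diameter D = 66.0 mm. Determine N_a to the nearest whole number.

20

N_a = Gd⁴/(8D³k) = (77.7×10³ × 5.7⁴)/(8 × 66.0³ × 1.8)
    = 8.20201e+07 / 4.13994e+06 = 19.81 → 20 coils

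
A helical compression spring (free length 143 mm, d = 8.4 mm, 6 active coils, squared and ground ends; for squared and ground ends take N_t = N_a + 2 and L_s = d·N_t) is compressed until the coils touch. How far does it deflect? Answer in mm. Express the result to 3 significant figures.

75.8 mm

N_t = 8; L_s = 8.4·8 = 67.2 mm
δ_solid = L₀ − L_s = 143 − 67.2 = 75.8 mm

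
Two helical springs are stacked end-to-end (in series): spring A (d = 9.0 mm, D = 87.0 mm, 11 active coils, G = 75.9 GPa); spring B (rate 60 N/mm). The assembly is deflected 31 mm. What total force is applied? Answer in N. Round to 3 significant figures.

k_A = Gd⁴/(8D³N_a) = (75.9×10³)(9.0⁴)/(8·87.0³·11) = 8.5935 N/mm
Series: 1/k_eq = 1/8.5935 + 1/60 = 0.13303; k_eq = 7.5169 N/mm
F = k_eq·δ = 7.5169·31 = 233.02 N

233 N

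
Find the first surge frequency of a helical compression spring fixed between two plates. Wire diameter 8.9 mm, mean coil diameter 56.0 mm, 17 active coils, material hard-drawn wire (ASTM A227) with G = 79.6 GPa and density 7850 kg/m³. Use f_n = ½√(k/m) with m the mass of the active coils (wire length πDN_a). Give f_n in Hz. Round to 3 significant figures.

59.8 Hz

k = Gd⁴/(8D³N_a) = (79.6×10³)(8.9⁴)/(8·56.0³·17) = 20.911 N/mm = 20911 N/m
Wire length L = πDN_a = π·56.0·17 = 2990.8 mm
m = ρ·(πd²/4)·L = 7850 × 62.211×10⁻⁶ m² × 2.9908 m = 1.4606 kg
f_n = ½√(k/m) = 0.5·√(20911/1.4606) = 0.5·√(14317) = 59.826 Hz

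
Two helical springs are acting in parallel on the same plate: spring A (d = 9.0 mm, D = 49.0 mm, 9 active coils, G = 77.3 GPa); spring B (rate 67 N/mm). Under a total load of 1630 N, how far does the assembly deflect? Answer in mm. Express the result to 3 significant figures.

k_A = Gd⁴/(8D³N_a) = (77.3×10³)(9.0⁴)/(8·49.0³·9) = 59.873 N/mm
Parallel: k_eq = 59.873 + 67 = 126.87 N/mm
δ = F/k_eq = 1630/126.87 = 12.848 mm

12.8 mm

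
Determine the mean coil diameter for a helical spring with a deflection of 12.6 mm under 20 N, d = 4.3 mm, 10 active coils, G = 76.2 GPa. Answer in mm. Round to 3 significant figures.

59.0 mm

Required rate k = F/δ = 20/12.6 = 1.5873 N/mm
D = (Gd⁴/(8N_a·k))^(1/3) = (76.2×10³·4.3⁴/(8·10·1.5873))^(1/3)
  = (205154)^(1/3) = 58.9784 mm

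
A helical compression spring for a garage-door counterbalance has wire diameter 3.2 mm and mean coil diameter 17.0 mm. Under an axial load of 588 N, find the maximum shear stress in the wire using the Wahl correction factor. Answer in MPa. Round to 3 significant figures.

1000 MPa

Spring index C = D/d = 17.0/3.2 = 5.3125
K_W = (4C−1)/(4C−4) + 0.615/C = 20.250/17.250 + 0.1158 = 1.2897
τ₀ = 8FD/(πd³) = 8·588·17.0/(π·3.2³) = 79968/102.94 = 776.81 MPa
τ_max = K·τ₀ = 1.2897 × 776.81 = 1001.8 MPa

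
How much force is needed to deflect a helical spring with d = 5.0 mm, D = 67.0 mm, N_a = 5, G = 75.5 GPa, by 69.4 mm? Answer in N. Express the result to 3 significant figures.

272 N

k = Gd⁴/(8D³N_a) = (75.5×10³)(5.0⁴)/(8·67.0³·5) = 3.9223 N/mm
F = k·δ = 3.9223 × 69.4 = 272.21 N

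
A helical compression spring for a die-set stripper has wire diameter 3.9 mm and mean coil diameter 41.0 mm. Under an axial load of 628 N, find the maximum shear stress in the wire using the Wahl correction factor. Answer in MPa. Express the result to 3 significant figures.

1260 MPa

Spring index C = D/d = 41.0/3.9 = 10.5128
K_W = (4C−1)/(4C−4) + 0.615/C = 41.051/38.051 + 0.0585 = 1.1373
τ₀ = 8FD/(πd³) = 8·628·41.0/(π·3.9³) = 205984/186.36 = 1105.3 MPa
τ_max = K·τ₀ = 1.1373 × 1105.3 = 1257.1 MPa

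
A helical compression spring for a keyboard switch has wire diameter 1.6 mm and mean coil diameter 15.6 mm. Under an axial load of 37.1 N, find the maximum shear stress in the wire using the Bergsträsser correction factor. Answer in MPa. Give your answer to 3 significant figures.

410 MPa

Spring index C = D/d = 15.6/1.6 = 9.7500
K_B = (4C+2)/(4C−3) = 41.000/36.000 = 1.1389
τ₀ = 8FD/(πd³) = 8·37.1·15.6/(π·1.6³) = 4630.08/12.868 = 359.81 MPa
τ_max = K·τ₀ = 1.1389 × 359.81 = 409.79 MPa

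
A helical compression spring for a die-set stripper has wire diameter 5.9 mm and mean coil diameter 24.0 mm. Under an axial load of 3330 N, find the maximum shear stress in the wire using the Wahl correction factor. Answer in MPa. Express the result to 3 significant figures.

1380 MPa

Spring index C = D/d = 24.0/5.9 = 4.0678
K_W = (4C−1)/(4C−4) + 0.615/C = 15.271/12.271 + 0.1512 = 1.3957
τ₀ = 8FD/(πd³) = 8·3330·24.0/(π·5.9³) = 639360/645.22 = 990.92 MPa
τ_max = K·τ₀ = 1.3957 × 990.92 = 1383 MPa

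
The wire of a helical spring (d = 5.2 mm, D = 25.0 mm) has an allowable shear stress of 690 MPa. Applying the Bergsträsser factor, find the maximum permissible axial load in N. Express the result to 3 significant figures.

1170 N

C = D/d = 25.0/5.2 = 4.8077
K_B = (4C+2)/(4C−3) = 21.231/16.231 = 1.3081
τ_max = K·8FD/(πd³) → F_max = τ_allow·πd³/(8DK)
F_max = 690·π·5.2³/(8·25.0·1.3081) = 3.048e+05/261.61 = 1165.1 N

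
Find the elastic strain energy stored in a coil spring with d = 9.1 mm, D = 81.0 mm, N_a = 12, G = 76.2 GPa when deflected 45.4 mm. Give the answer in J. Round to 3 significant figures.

10.6 J

k = Gd⁴/(8D³N_a) = (76.2×10³)(9.1⁴)/(8·81.0³·12) = 10.242 N/mm
U = ½kδ² = 0.5 × 10.242 × 45.4² = 10555 N·mm = 10.555 J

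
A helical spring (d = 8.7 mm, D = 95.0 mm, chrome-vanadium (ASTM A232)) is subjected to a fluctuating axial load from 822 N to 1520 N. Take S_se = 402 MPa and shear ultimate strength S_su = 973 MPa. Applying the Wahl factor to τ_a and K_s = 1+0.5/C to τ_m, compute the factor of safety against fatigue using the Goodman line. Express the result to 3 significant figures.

C = D/d = 95.0/8.7 = 10.9195; K_W = (4C−1)/(4C−4)+0.615/C = 1.1319; K_s = 1+0.5/C = 1.0458
F_a = (F_max−F_min)/2 = 349 N; F_m = (F_max+F_min)/2 = 1171 N
τ_a = K_W·8F_aD/(πd³) = 1.1319 × 128.21 = 145.13 MPa
τ_m = K_s·8F_mD/(πd³) = 1.0458 × 430.19 = 449.89 MPa
Goodman: 1/n_f = τ_a/S_se + τ_m/S_su = 145.13/402 + 449.89/973 = 0.36101 + 0.46237 = 0.82339
n_f = 1/0.82339 = 1.214

1.21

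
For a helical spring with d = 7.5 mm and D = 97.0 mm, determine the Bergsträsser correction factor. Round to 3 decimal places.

1.103

C = D/d = 97.0/7.5 = 12.9333
K_B = (4C+2)/(4C−3) = 53.733/48.733 = 1.1026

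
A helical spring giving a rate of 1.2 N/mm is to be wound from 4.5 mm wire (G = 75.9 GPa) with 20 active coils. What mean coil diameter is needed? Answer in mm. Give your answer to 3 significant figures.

54.5 mm

D = (Gd⁴/(8N_a·k))^(1/3) = (75.9×10³·4.5⁴/(8·20·1.2))^(1/3)
  = (162103)^(1/3) = 54.5251 mm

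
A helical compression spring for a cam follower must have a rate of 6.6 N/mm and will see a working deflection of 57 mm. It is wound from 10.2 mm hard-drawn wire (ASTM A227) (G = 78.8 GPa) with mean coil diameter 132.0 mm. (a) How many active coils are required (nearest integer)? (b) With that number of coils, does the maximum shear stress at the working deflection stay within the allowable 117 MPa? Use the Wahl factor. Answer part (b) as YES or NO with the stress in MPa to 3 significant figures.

N_a = Gd⁴/(8D³k) = (78.8×10³)(10.2⁴)/(8·132.0³·6.6) = 7.024 → N_a = 7
Actual rate k = Gd⁴/(8D³·7) = 6.6224 N/mm
Working load F = kδ = 6.6224·57 = 377.48 N
C = 132.0/10.2 = 12.9412; K_W = (4C−1)/(4C−4)+0.615/C = 1.1103
τ_max = K_W·8FD/(πd³) = 1.1103·119.57 = 132.76 MPa
τ_max > 117 MPa → exceeds allowable

(a) 7 coils; (b) NO, τ_max = 133 MPa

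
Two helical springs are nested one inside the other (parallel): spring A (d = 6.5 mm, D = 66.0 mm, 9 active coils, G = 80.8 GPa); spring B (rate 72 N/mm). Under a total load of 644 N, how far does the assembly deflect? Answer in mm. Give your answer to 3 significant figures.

8.16 mm

k_A = Gd⁴/(8D³N_a) = (80.8×10³)(6.5⁴)/(8·66.0³·9) = 6.9679 N/mm
Parallel: k_eq = 6.9679 + 72 = 78.968 N/mm
δ = F/k_eq = 644/78.968 = 8.1552 mm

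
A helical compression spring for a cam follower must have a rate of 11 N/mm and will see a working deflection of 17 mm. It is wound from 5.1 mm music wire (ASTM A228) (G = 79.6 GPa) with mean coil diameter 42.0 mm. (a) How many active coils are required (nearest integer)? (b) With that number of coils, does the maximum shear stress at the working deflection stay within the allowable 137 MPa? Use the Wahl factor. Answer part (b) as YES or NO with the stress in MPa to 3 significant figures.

(a) 8 coils; (b) NO, τ_max = 183 MPa

N_a = Gd⁴/(8D³k) = (79.6×10³)(5.1⁴)/(8·42.0³·11) = 8.26 → N_a = 8
Actual rate k = Gd⁴/(8D³·8) = 11.357 N/mm
Working load F = kδ = 11.357·17 = 193.07 N
C = 42.0/5.1 = 8.2353; K_W = (4C−1)/(4C−4)+0.615/C = 1.1783
τ_max = K_W·8FD/(πd³) = 1.1783·155.67 = 183.43 MPa
τ_max > 137 MPa → exceeds allowable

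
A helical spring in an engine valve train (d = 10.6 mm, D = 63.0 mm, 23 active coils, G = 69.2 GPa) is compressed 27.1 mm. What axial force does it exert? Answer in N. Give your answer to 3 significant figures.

k = Gd⁴/(8D³N_a) = (69.2×10³)(10.6⁴)/(8·63.0³·23) = 18.988 N/mm
F = k·δ = 18.988 × 27.1 = 514.59 N

515 N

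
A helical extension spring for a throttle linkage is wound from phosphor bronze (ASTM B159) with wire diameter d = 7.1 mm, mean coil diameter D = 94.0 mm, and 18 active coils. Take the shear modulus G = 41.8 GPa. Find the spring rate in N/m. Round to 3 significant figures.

888 N/m

k = Gd⁴/(8D³N_a) = (41.8×10³ × 7.1⁴) / (8 × 94.0³ × 18)
  = 1.06221e+08 / 1.19604e+08 = 0.8881 N/mm = 888.1 N/m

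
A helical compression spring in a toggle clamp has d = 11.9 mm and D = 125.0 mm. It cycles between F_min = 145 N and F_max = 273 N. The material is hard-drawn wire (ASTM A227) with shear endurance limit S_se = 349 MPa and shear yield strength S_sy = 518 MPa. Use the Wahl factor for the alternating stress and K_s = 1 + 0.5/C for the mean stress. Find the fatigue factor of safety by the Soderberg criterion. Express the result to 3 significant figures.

8.39

C = D/d = 125.0/11.9 = 10.5042; K_W = (4C−1)/(4C−4)+0.615/C = 1.1375; K_s = 1+0.5/C = 1.0476
F_a = (F_max−F_min)/2 = 64 N; F_m = (F_max+F_min)/2 = 209 N
τ_a = K_W·8F_aD/(πd³) = 1.1375 × 12.089 = 13.751 MPa
τ_m = K_s·8F_mD/(πd³) = 1.0476 × 39.478 = 41.357 MPa
Soderberg: 1/n_f = τ_a/S_se + τ_m/S_sy = 13.751/349 + 41.357/518 = 0.03940 + 0.07984 = 0.11924
n_f = 1/0.11924 = 8.386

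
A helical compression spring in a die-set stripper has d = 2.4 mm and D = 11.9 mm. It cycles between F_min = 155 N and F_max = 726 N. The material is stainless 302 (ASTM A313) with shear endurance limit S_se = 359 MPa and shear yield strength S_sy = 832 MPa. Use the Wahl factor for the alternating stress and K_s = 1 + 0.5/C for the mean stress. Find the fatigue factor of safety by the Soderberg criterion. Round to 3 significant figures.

0.280

C = D/d = 11.9/2.4 = 4.9583; K_W = (4C−1)/(4C−4)+0.615/C = 1.3135; K_s = 1+0.5/C = 1.1008
F_a = (F_max−F_min)/2 = 285.5 N; F_m = (F_max+F_min)/2 = 440.5 N
τ_a = K_W·8F_aD/(πd³) = 1.3135 × 625.83 = 822.04 MPa
τ_m = K_s·8F_mD/(πd³) = 1.1008 × 965.6 = 1063 MPa
Soderberg: 1/n_f = τ_a/S_se + τ_m/S_sy = 822.04/359 + 1063/832 = 2.28980 + 1.27762 = 3.5674
n_f = 1/3.5674 = 0.2803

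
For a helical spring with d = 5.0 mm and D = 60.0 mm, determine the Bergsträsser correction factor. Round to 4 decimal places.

1.1111

C = D/d = 60.0/5.0 = 12.0000
K_B = (4C+2)/(4C−3) = 50.000/45.000 = 1.1111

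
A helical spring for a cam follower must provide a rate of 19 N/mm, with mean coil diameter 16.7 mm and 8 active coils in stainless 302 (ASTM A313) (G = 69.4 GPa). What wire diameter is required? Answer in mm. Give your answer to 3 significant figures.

d = (8D³N_a·k / G)^(1/4) = (8·16.7³·8·19 / (69.4×10³))^0.25
  = (81.606)^0.25 = 3.0056 mm

3.01 mm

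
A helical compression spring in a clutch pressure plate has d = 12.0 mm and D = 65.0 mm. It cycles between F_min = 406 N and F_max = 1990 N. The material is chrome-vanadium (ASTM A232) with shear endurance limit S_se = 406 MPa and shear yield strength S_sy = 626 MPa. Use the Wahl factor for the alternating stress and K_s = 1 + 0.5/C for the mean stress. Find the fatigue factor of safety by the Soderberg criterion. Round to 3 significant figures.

2.27

C = D/d = 65.0/12.0 = 5.4167; K_W = (4C−1)/(4C−4)+0.615/C = 1.2833; K_s = 1+0.5/C = 1.0923
F_a = (F_max−F_min)/2 = 792 N; F_m = (F_max+F_min)/2 = 1198 N
τ_a = K_W·8F_aD/(πd³) = 1.2833 × 75.864 = 97.36 MPa
τ_m = K_s·8F_mD/(πd³) = 1.0923 × 114.75 = 125.35 MPa
Soderberg: 1/n_f = τ_a/S_se + τ_m/S_sy = 97.36/406 + 125.35/626 = 0.23980 + 0.20023 = 0.44004
n_f = 1/0.44004 = 2.273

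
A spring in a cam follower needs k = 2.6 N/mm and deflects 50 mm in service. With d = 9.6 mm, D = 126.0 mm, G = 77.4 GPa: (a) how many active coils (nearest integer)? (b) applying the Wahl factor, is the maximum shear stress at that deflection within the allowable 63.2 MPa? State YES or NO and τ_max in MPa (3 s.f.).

(a) 16 coils; (b) YES, τ_max = 51.6 MPa

N_a = Gd⁴/(8D³k) = (77.4×10³)(9.6⁴)/(8·126.0³·2.6) = 15.8 → N_a = 16
Actual rate k = Gd⁴/(8D³·16) = 2.5675 N/mm
Working load F = kδ = 2.5675·50 = 128.37 N
C = 126.0/9.6 = 13.1250; K_W = (4C−1)/(4C−4)+0.615/C = 1.1087
τ_max = K_W·8FD/(πd³) = 1.1087·46.556 = 51.617 MPa
τ_max ≤ 63.2 MPa → acceptable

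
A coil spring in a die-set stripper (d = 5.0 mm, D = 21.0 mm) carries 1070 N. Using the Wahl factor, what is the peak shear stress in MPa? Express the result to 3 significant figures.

632 MPa

Spring index C = D/d = 21.0/5.0 = 4.2000
K_W = (4C−1)/(4C−4) + 0.615/C = 15.800/12.800 + 0.1464 = 1.3808
τ₀ = 8FD/(πd³) = 8·1070·21.0/(π·5.0³) = 179760/392.7 = 457.76 MPa
τ_max = K·τ₀ = 1.3808 × 457.76 = 632.07 MPa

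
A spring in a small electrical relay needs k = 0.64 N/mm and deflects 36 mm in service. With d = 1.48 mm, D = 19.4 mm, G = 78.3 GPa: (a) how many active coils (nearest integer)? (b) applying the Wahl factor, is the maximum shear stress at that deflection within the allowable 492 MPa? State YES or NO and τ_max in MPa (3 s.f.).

(a) 10 coils; (b) YES, τ_max = 391 MPa

N_a = Gd⁴/(8D³k) = (78.3×10³)(1.48⁴)/(8·19.4³·0.64) = 10.05 → N_a = 10
Actual rate k = Gd⁴/(8D³·10) = 0.64315 N/mm
Working load F = kδ = 0.64315·36 = 23.153 N
C = 19.4/1.48 = 13.1081; K_W = (4C−1)/(4C−4)+0.615/C = 1.1089
τ_max = K_W·8FD/(πd³) = 1.1089·352.84 = 391.25 MPa
τ_max ≤ 492 MPa → acceptable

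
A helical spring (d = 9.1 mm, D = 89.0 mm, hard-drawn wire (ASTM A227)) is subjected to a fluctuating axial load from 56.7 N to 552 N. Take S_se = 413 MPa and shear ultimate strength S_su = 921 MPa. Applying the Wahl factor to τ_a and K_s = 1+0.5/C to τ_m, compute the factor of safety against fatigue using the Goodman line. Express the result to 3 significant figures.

C = D/d = 89.0/9.1 = 9.7802; K_W = (4C−1)/(4C−4)+0.615/C = 1.1483; K_s = 1+0.5/C = 1.0511
F_a = (F_max−F_min)/2 = 247.65 N; F_m = (F_max+F_min)/2 = 304.35 N
τ_a = K_W·8F_aD/(πd³) = 1.1483 × 74.481 = 85.526 MPa
τ_m = K_s·8F_mD/(πd³) = 1.0511 × 91.533 = 96.213 MPa
Goodman: 1/n_f = τ_a/S_se + τ_m/S_su = 85.526/413 + 96.213/921 = 0.20709 + 0.10447 = 0.31155
n_f = 1/0.31155 = 3.21

3.21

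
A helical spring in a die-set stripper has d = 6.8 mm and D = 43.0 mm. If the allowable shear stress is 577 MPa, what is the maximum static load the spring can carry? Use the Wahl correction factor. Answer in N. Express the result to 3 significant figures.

1340 N

C = D/d = 43.0/6.8 = 6.3235
K_W = (4C−1)/(4C−4) + 0.615/C = 24.294/21.294 + 0.0973 = 1.2381
τ_max = K·8FD/(πd³) → F_max = τ_allow·πd³/(8DK)
F_max = 577·π·6.8³/(8·43.0·1.2381) = 5.6997e+05/425.92 = 1338.2 N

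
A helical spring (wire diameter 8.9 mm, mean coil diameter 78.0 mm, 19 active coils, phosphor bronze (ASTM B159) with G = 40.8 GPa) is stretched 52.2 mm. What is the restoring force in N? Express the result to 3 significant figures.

185 N

k = Gd⁴/(8D³N_a) = (40.8×10³)(8.9⁴)/(8·78.0³·19) = 3.5489 N/mm
F = k·δ = 3.5489 × 52.2 = 185.25 N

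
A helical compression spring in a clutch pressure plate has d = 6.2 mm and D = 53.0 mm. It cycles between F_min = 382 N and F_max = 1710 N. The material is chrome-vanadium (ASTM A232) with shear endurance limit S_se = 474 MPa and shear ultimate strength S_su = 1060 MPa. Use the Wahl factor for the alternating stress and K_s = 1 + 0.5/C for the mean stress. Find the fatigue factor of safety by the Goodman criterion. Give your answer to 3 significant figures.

C = D/d = 53.0/6.2 = 8.5484; K_W = (4C−1)/(4C−4)+0.615/C = 1.1713; K_s = 1+0.5/C = 1.0585
F_a = (F_max−F_min)/2 = 664 N; F_m = (F_max+F_min)/2 = 1046 N
τ_a = K_W·8F_aD/(πd³) = 1.1713 × 376.02 = 440.43 MPa
τ_m = K_s·8F_mD/(πd³) = 1.0585 × 592.34 = 626.99 MPa
Goodman: 1/n_f = τ_a/S_se + τ_m/S_su = 440.43/474 + 626.99/1060 = 0.92918 + 0.59150 = 1.5207
n_f = 1/1.5207 = 0.6576

0.658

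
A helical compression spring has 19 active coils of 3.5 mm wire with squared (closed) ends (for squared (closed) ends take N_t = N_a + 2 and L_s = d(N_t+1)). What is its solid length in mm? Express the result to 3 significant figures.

squared (closed) ends: N_t = N_a + 2 = 19 + 2 = 21
L_s = d·(N_t+1) = 3.5 × 22 = 77 mm

77.0 mm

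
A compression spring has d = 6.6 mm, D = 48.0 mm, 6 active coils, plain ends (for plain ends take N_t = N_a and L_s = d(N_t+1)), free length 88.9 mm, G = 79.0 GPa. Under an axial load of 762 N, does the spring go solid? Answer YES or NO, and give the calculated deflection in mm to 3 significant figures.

NO, δ = 27.0 mm

k = Gd⁴/(8D³N_a) = (79.0×10³)(6.6⁴)/(8·48.0³·6) = 28.238 N/mm
N_t = 6; L_s = 6.6·7 = 46.2 mm; δ_solid = L₀ − L_s = 88.9 − 46.2 = 42.7 mm
δ = F/k = 762/28.238 = 26.985 mm
δ < δ_solid → spring does not go solid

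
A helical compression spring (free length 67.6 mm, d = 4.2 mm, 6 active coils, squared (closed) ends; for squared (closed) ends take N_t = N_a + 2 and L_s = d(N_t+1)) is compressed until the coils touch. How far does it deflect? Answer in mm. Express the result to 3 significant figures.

29.8 mm

N_t = 8; L_s = 4.2·9 = 37.8 mm
δ_solid = L₀ − L_s = 67.6 − 37.8 = 29.8 mm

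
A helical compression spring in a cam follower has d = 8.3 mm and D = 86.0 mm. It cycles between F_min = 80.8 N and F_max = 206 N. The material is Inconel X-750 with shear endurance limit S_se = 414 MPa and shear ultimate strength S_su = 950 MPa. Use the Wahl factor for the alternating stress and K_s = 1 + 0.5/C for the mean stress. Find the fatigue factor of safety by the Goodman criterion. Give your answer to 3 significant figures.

7.90

C = D/d = 86.0/8.3 = 10.3614; K_W = (4C−1)/(4C−4)+0.615/C = 1.1395; K_s = 1+0.5/C = 1.0483
F_a = (F_max−F_min)/2 = 62.6 N; F_m = (F_max+F_min)/2 = 143.4 N
τ_a = K_W·8F_aD/(πd³) = 1.1395 × 23.976 = 27.32 MPa
τ_m = K_s·8F_mD/(πd³) = 1.0483 × 54.923 = 57.573 MPa
Goodman: 1/n_f = τ_a/S_se + τ_m/S_su = 27.32/414 + 57.573/950 = 0.06599 + 0.06060 = 0.12659
n_f = 1/0.12659 = 7.899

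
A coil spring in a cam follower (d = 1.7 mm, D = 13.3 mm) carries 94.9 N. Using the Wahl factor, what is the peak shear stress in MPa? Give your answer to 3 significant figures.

Spring index C = D/d = 13.3/1.7 = 7.8235
K_W = (4C−1)/(4C−4) + 0.615/C = 30.294/27.294 + 0.0786 = 1.1885
τ₀ = 8FD/(πd³) = 8·94.9·13.3/(π·1.7³) = 10097.4/15.435 = 654.2 MPa
τ_max = K·τ₀ = 1.1885 × 654.2 = 777.53 MPa

778 MPa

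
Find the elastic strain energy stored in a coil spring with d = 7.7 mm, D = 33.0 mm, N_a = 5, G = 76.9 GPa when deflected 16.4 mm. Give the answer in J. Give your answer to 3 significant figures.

k = Gd⁴/(8D³N_a) = (76.9×10³)(7.7⁴)/(8·33.0³·5) = 188.06 N/mm
U = ½kδ² = 0.5 × 188.06 × 16.4² = 25290 N·mm = 25.29 J

25.3 J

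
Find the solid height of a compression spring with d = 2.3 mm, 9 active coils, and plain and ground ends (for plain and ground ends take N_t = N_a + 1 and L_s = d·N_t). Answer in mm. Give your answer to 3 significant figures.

23.0 mm

plain and ground ends: N_t = N_a + 1 = 9 + 1 = 10
L_s = d·N_t = 2.3 × 10 = 23 mm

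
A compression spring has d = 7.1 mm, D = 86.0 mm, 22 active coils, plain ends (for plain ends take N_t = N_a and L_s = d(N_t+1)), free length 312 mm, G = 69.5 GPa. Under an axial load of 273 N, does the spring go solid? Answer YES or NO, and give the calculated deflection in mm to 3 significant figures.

YES, δ = 173 mm

k = Gd⁴/(8D³N_a) = (69.5×10³)(7.1⁴)/(8·86.0³·22) = 1.5776 N/mm
N_t = 22; L_s = 7.1·23 = 163.3 mm; δ_solid = L₀ − L_s = 312 − 163.3 = 148.7 mm
δ = F/k = 273/1.5776 = 173.04 mm
δ ≥ δ_solid → spring goes solid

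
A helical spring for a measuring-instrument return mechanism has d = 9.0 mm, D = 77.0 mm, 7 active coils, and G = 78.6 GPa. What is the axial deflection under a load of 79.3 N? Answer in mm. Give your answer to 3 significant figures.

k = Gd⁴/(8D³N_a) = (78.6×10³)(9.0⁴)/(8·77.0³·7) = 20.171 N/mm
δ = F/k = 79.3 / 20.171 = 3.9313 mm

3.93 mm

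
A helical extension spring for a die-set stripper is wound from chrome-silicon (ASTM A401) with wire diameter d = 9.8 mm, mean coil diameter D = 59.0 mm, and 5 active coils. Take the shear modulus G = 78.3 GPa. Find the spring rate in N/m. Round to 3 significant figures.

87900 N/m

k = Gd⁴/(8D³N_a) = (78.3×10³ × 9.8⁴) / (8 × 59.0³ × 5)
  = 7.22214e+08 / 8.21516e+06 = 87.912 N/mm = 87912 N/m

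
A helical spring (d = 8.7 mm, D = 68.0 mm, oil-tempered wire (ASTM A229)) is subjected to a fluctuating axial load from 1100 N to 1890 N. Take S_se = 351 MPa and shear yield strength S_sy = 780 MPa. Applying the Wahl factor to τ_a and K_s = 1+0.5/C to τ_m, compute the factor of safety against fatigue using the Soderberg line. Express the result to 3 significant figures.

C = D/d = 68.0/8.7 = 7.8161; K_W = (4C−1)/(4C−4)+0.615/C = 1.1887; K_s = 1+0.5/C = 1.0640
F_a = (F_max−F_min)/2 = 395 N; F_m = (F_max+F_min)/2 = 1495 N
τ_a = K_W·8F_aD/(πd³) = 1.1887 × 103.87 = 123.47 MPa
τ_m = K_s·8F_mD/(πd³) = 1.0640 × 393.13 = 418.28 MPa
Soderberg: 1/n_f = τ_a/S_se + τ_m/S_sy = 123.47/351 + 418.28/780 = 0.35177 + 0.53625 = 0.88802
n_f = 1/0.88802 = 1.126

1.13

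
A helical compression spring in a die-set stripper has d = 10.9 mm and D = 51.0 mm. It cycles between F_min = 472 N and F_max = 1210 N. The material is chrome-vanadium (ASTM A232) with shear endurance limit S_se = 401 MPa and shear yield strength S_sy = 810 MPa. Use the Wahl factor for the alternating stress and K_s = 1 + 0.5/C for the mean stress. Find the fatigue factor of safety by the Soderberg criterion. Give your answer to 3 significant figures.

4.19

C = D/d = 51.0/10.9 = 4.6789; K_W = (4C−1)/(4C−4)+0.615/C = 1.3353; K_s = 1+0.5/C = 1.1069
F_a = (F_max−F_min)/2 = 369 N; F_m = (F_max+F_min)/2 = 841 N
τ_a = K_W·8F_aD/(πd³) = 1.3353 × 37.005 = 49.413 MPa
τ_m = K_s·8F_mD/(πd³) = 1.1069 × 84.339 = 93.351 MPa
Soderberg: 1/n_f = τ_a/S_se + τ_m/S_sy = 49.413/401 + 93.351/810 = 0.12322 + 0.11525 = 0.23847
n_f = 1/0.23847 = 4.193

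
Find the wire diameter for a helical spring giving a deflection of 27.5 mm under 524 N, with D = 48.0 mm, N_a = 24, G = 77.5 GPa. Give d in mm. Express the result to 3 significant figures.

8.50 mm

Required rate k = F/δ = 524/27.5 = 19.055 N/mm
d = (8D³N_a·k / G)^(1/4) = (8·48.0³·24·19.055 / (77.5×10³))^0.25
  = (5220.6)^0.25 = 8.5002 mm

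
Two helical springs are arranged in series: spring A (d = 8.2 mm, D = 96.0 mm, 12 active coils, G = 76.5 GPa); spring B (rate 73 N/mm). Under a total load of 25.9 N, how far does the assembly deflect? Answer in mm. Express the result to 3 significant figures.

6.71 mm

k_A = Gd⁴/(8D³N_a) = (76.5×10³)(8.2⁴)/(8·96.0³·12) = 4.0722 N/mm
Series: 1/k_eq = 1/4.0722 + 1/73 = 0.25926; k_eq = 3.8571 N/mm
δ = F/k_eq = 25.9/3.8571 = 6.715 mm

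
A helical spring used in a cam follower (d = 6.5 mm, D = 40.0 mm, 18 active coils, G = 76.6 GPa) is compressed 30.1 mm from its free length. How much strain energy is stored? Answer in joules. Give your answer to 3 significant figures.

k = Gd⁴/(8D³N_a) = (76.6×10³)(6.5⁴)/(8·40.0³·18) = 14.837 N/mm
U = ½kδ² = 0.5 × 14.837 × 30.1² = 6721.1 N·mm = 6.7211 J

6.72 J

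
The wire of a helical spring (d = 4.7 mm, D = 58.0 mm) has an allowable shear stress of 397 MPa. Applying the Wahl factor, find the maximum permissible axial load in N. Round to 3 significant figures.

C = D/d = 58.0/4.7 = 12.3404
K_W = (4C−1)/(4C−4) + 0.615/C = 48.362/45.362 + 0.0498 = 1.1160
τ_max = K·8FD/(πd³) → F_max = τ_allow·πd³/(8DK)
F_max = 397·π·4.7³/(8·58.0·1.1160) = 1.2949e+05/517.81 = 250.07 N

250 N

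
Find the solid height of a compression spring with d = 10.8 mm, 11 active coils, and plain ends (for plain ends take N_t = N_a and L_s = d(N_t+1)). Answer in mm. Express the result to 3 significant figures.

plain ends: N_t = N_a = 11
L_s = d·(N_t+1) = 10.8 × 12 = 129.6 mm

130 mm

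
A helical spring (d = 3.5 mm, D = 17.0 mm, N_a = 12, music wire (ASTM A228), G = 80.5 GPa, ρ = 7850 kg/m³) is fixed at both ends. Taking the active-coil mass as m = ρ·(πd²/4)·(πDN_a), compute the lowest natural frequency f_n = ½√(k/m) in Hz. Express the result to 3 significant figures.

364 Hz

k = Gd⁴/(8D³N_a) = (80.5×10³)(3.5⁴)/(8·17.0³·12) = 25.612 N/mm = 25612 N/m
Wire length L = πDN_a = π·17.0·12 = 640.88 mm
m = ρ·(πd²/4)·L = 7850 × 9.6211×10⁻⁶ m² × 0.64088 m = 0.048403 kg
f_n = ½√(k/m) = 0.5·√(25612/0.048403) = 0.5·√(5.2914e+05) = 363.71 Hz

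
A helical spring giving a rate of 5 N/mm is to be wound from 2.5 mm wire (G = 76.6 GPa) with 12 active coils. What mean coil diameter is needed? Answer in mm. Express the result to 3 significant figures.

18.4 mm

D = (Gd⁴/(8N_a·k))^(1/3) = (76.6×10³·2.5⁴/(8·12·5))^(1/3)
  = (6233.72)^(1/3) = 18.4042 mm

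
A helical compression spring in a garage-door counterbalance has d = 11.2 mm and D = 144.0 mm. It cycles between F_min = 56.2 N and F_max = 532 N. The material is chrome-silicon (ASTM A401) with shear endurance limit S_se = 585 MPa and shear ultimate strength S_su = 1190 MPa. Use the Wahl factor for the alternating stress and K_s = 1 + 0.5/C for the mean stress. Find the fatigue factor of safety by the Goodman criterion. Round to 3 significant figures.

5.41

C = D/d = 144.0/11.2 = 12.8571; K_W = (4C−1)/(4C−4)+0.615/C = 1.1111; K_s = 1+0.5/C = 1.0389
F_a = (F_max−F_min)/2 = 237.9 N; F_m = (F_max+F_min)/2 = 294.1 N
τ_a = K_W·8F_aD/(πd³) = 1.1111 × 62.093 = 68.991 MPa
τ_m = K_s·8F_mD/(πd³) = 1.0389 × 76.762 = 79.747 MPa
Goodman: 1/n_f = τ_a/S_se + τ_m/S_su = 68.991/585 + 79.747/1190 = 0.11793 + 0.06701 = 0.18495
n_f = 1/0.18495 = 5.407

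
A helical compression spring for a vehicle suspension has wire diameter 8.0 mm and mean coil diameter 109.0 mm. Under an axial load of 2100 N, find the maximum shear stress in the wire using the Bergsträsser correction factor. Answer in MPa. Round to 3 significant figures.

1250 MPa

Spring index C = D/d = 109.0/8.0 = 13.6250
K_B = (4C+2)/(4C−3) = 56.500/51.500 = 1.0971
τ₀ = 8FD/(πd³) = 8·2100·109.0/(π·8.0³) = 1.8312e+06/1608.5 = 1138.5 MPa
τ_max = K·τ₀ = 1.0971 × 1138.5 = 1249 MPa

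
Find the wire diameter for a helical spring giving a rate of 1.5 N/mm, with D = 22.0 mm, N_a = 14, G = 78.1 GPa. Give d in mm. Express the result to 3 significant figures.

d = (8D³N_a·k / G)^(1/4) = (8·22.0³·14·1.5 / (78.1×10³))^0.25
  = (22.905)^0.25 = 2.1877 mm

2.19 mm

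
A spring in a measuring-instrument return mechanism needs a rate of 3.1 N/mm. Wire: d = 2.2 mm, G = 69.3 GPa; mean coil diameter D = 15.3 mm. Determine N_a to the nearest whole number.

N_a = Gd⁴/(8D³k) = (69.3×10³ × 2.2⁴)/(8 × 15.3³ × 3.1)
    = 1.62339e+06 / 88823.1 = 18.28 → 18 coils

18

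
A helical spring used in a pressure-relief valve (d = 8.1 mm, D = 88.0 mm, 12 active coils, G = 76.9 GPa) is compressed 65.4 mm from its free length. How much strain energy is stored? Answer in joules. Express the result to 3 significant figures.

k = Gd⁴/(8D³N_a) = (76.9×10³)(8.1⁴)/(8·88.0³·12) = 5.06 N/mm
U = ½kδ² = 0.5 × 5.06 × 65.4² = 10821 N·mm = 10.821 J

10.8 J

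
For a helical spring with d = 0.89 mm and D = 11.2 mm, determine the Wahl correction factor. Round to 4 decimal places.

1.1136

C = D/d = 11.2/0.89 = 12.5843
K_W = (4C−1)/(4C−4) + 0.615/C = 49.337/46.337 + 0.0489 = 1.1136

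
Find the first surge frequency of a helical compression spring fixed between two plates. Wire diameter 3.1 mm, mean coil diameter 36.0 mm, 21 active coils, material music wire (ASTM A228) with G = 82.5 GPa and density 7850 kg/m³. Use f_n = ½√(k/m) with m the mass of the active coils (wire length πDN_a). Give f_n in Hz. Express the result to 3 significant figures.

41.6 Hz

k = Gd⁴/(8D³N_a) = (82.5×10³)(3.1⁴)/(8·36.0³·21) = 0.97204 N/mm = 972.04 N/m
Wire length L = πDN_a = π·36.0·21 = 2375 mm
m = ρ·(πd²/4)·L = 7850 × 7.5477×10⁻⁶ m² × 2.375 m = 0.14072 kg
f_n = ½√(k/m) = 0.5·√(972.04/0.14072) = 0.5·√(6907.6) = 41.556 Hz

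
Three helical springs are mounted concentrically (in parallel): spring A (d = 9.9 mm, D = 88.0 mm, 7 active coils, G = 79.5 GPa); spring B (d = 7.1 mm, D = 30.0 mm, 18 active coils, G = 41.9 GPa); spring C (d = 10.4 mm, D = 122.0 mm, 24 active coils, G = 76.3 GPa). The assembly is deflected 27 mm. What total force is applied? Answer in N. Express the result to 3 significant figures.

k_A = Gd⁴/(8D³N_a) = (79.5×10³)(9.9⁴)/(8·88.0³·7) = 20.011 N/mm
k_B = Gd⁴/(8D³N_a) = (41.9×10³)(7.1⁴)/(8·30.0³·18) = 27.386 N/mm
k_C = Gd⁴/(8D³N_a) = (76.3×10³)(10.4⁴)/(8·122.0³·24) = 2.5602 N/mm
Parallel: k_eq = 20.011 + 27.386 + 2.5602 = 49.957 N/mm
F = k_eq·δ = 49.957·27 = 1348.8 N

1350 N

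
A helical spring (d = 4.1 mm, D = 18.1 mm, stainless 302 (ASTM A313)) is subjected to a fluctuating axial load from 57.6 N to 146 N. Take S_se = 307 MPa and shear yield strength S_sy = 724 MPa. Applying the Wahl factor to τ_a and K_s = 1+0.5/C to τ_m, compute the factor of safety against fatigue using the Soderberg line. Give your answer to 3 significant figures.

4.25

C = D/d = 18.1/4.1 = 4.4146; K_W = (4C−1)/(4C−4)+0.615/C = 1.3590; K_s = 1+0.5/C = 1.1133
F_a = (F_max−F_min)/2 = 44.2 N; F_m = (F_max+F_min)/2 = 101.8 N
τ_a = K_W·8F_aD/(πd³) = 1.3590 × 29.559 = 40.169 MPa
τ_m = K_s·8F_mD/(πd³) = 1.1133 × 68.079 = 75.79 MPa
Soderberg: 1/n_f = τ_a/S_se + τ_m/S_sy = 40.169/307 + 75.79/724 = 0.13084 + 0.10468 = 0.23553
n_f = 1/0.23553 = 4.246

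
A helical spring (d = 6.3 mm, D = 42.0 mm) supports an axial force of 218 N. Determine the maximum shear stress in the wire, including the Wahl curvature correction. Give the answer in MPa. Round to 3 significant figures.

Spring index C = D/d = 42.0/6.3 = 6.6667
K_W = (4C−1)/(4C−4) + 0.615/C = 25.667/22.667 + 0.0922 = 1.2246
τ₀ = 8FD/(πd³) = 8·218·42.0/(π·6.3³) = 73248/785.55 = 93.245 MPa
τ_max = K·τ₀ = 1.2246 × 93.245 = 114.19 MPa

114 MPa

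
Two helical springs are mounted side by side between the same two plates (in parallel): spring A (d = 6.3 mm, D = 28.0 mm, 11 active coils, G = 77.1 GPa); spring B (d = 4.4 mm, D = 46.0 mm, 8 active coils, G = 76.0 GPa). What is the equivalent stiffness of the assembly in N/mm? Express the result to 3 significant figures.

67.4 N/mm

k_A = Gd⁴/(8D³N_a) = (77.1×10³)(6.3⁴)/(8·28.0³·11) = 62.872 N/mm
k_B = Gd⁴/(8D³N_a) = (76.0×10³)(4.4⁴)/(8·46.0³·8) = 4.5727 N/mm
Parallel: k_eq = 62.872 + 4.5727 = 67.445 N/mm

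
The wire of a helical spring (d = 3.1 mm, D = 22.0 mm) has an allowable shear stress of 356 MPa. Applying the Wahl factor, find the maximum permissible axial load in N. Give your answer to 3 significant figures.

C = D/d = 22.0/3.1 = 7.0968
K_W = (4C−1)/(4C−4) + 0.615/C = 27.387/24.387 + 0.0867 = 1.2097
τ_max = K·8FD/(πd³) → F_max = τ_allow·πd³/(8DK)
F_max = 356·π·3.1³/(8·22.0·1.2097) = 33318/212.9 = 156.5 N

156 N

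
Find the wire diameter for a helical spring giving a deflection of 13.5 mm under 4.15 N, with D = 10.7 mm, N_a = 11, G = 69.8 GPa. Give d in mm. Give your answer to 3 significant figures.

0.830 mm

Required rate k = F/δ = 4.15/13.5 = 0.30741 N/mm
d = (8D³N_a·k / G)^(1/4) = (8·10.7³·11·0.30741 / (69.8×10³))^0.25
  = (0.47478)^0.25 = 0.8301 mm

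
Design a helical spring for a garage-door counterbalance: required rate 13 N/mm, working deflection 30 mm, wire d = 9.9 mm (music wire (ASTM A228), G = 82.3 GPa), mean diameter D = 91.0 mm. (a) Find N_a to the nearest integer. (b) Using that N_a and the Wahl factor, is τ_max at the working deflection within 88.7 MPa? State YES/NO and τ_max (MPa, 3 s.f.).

N_a = Gd⁴/(8D³k) = (82.3×10³)(9.9⁴)/(8·91.0³·13) = 10.09 → N_a = 10
Actual rate k = Gd⁴/(8D³·10) = 13.114 N/mm
Working load F = kδ = 13.114·30 = 393.41 N
C = 91.0/9.9 = 9.1919; K_W = (4C−1)/(4C−4)+0.615/C = 1.1585
τ_max = K_W·8FD/(πd³) = 1.1585·93.956 = 108.84 MPa
τ_max > 88.7 MPa → exceeds allowable

(a) 10 coils; (b) NO, τ_max = 109 MPa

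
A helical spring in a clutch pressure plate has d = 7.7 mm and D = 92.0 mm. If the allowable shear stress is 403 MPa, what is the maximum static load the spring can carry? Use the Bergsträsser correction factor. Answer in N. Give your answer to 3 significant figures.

706 N

C = D/d = 92.0/7.7 = 11.9481
K_B = (4C+2)/(4C−3) = 49.792/44.792 = 1.1116
τ_max = K·8FD/(πd³) → F_max = τ_allow·πd³/(8DK)
F_max = 403·π·7.7³/(8·92.0·1.1116) = 5.78e+05/818.16 = 706.46 N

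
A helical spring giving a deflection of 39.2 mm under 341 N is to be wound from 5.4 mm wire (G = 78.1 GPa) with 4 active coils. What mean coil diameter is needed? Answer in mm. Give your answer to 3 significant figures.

Required rate k = F/δ = 341/39.2 = 8.699 N/mm
D = (Gd⁴/(8N_a·k))^(1/3) = (78.1×10³·5.4⁴/(8·4·8.699))^(1/3)
  = (238566)^(1/3) = 62.0206 mm

62.0 mm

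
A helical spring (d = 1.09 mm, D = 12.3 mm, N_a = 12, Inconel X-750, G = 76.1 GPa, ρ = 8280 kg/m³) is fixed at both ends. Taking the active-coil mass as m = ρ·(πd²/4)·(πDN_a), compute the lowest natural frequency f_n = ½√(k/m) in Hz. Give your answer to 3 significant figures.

205 Hz

k = Gd⁴/(8D³N_a) = (76.1×10³)(1.09⁴)/(8·12.3³·12) = 0.60132 N/mm = 601.32 N/m
Wire length L = πDN_a = π·12.3·12 = 463.7 mm
m = ρ·(πd²/4)·L = 8280 × 0.93313×10⁻⁶ m² × 0.4637 m = 0.0035827 kg
f_n = ½√(k/m) = 0.5·√(601.32/0.0035827) = 0.5·√(1.6784e+05) = 204.84 Hz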